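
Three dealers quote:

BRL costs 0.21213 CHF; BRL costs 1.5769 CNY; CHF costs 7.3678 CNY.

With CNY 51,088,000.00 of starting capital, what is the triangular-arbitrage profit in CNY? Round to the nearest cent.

Profit: CNY 456,595.29

Profitable loop is CNY → CHF → BRL → CNY:
CNY 51,088,000.00 ÷ 7.3678 = CHF 6,933,955.86
CHF 6,933,955.86 ÷ 0.21213 = BRL 32,687,294.88
BRL 32,687,294.88 × 1.5769 = CNY 51,544,595.29
Profit = CNY 51,544,595.29 − CNY 51,088,000.00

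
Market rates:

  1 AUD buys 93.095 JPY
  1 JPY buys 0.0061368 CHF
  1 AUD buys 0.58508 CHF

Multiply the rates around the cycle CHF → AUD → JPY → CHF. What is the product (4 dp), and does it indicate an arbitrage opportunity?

Around CHF → AUD → JPY → CHF: 1 ÷ 0.58508 × 93.095 × 0.0061368 = 0.976457
Product < 1; profitable direction is CHF → JPY → AUD → CHF.

0.9765 (arbitrage exists)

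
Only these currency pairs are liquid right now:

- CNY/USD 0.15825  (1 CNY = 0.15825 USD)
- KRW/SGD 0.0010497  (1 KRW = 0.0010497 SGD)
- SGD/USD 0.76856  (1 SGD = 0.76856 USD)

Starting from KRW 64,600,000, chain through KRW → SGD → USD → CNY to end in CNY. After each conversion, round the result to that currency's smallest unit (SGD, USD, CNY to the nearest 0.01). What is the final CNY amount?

KRW 64,600,000 × 0.0010497 = SGD 67,810.62
SGD 67,810.62 × 0.76856 = USD 52,116.53
USD 52,116.53 ÷ 0.15825 = CNY 329,330.36

CNY 329,330.36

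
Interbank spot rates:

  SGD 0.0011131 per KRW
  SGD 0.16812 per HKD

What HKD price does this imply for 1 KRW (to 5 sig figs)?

KRW/HKD = 0.0066209

1 KRW × 0.0011131 = 0.0011131 SGD
0.0011131 SGD ÷ 0.16812 = 0.00662087 HKD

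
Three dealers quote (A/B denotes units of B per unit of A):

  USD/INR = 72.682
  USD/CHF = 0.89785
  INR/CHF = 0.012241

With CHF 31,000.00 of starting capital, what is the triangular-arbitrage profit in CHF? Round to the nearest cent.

Profit: CHF 283.96

Profitable loop is CHF → INR → USD → CHF:
CHF 31,000.00 ÷ 0.012241 = INR 2,532,472.84
INR 2,532,472.84 ÷ 72.682 = USD 34,843.19
USD 34,843.19 × 0.89785 = CHF 31,283.96
Profit = CHF 31,283.96 − CHF 31,000.00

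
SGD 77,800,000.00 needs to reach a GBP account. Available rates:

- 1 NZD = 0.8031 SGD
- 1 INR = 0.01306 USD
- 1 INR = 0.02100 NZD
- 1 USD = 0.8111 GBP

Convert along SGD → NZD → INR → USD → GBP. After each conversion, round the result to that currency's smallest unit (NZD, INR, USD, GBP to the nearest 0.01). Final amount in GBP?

GBP 48,866,164.73

SGD 77,800,000.00 ÷ 0.8031 = NZD 96,874,610.88
NZD 96,874,610.88 ÷ 0.02100 = INR 4,613,076,708.57
INR 4,613,076,708.57 × 0.01306 = USD 60,246,781.81
USD 60,246,781.81 × 0.8111 = GBP 48,866,164.73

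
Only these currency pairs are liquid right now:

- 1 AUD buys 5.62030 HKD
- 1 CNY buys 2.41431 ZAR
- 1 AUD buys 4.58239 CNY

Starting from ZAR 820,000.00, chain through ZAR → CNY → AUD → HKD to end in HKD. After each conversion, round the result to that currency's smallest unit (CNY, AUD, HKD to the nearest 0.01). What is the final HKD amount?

ZAR 820,000.00 ÷ 2.41431 = CNY 339,641.55
CNY 339,641.55 ÷ 4.58239 = AUD 74,118.87
AUD 74,118.87 × 5.62030 = HKD 416,570.29

HKD 416,570.29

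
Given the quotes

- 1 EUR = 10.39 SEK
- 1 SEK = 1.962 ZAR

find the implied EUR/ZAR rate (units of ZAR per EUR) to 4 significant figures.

EUR/ZAR = 20.39

1 EUR × 10.39 = 10.39 SEK
10.39 SEK × 1.962 = 20.3852 ZAR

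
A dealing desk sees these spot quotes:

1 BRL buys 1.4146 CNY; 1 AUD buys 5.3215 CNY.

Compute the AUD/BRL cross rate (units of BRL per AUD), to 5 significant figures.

AUD/BRL = 3.7618

1 AUD × 5.3215 = 5.3215 CNY
5.3215 CNY ÷ 1.4146 = 3.76184 BRL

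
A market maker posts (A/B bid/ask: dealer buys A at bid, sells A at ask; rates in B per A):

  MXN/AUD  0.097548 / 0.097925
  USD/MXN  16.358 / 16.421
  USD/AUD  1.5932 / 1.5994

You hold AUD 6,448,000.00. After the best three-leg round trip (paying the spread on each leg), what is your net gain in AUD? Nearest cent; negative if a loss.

Net result: AUD -14,956.17 (no profitable arbitrage after spreads)

Best loop AUD → USD → MXN → AUD:
AUD 6,448,000.00 ÷ 1.5994 (buy USD at ask) = USD 4,031,511.82
USD 4,031,511.82 × 16.358 (sell USD at bid) = MXN 65,947,470.30
MXN 65,947,470.30 × 0.097548 (sell MXN at bid) = AUD 6,433,043.83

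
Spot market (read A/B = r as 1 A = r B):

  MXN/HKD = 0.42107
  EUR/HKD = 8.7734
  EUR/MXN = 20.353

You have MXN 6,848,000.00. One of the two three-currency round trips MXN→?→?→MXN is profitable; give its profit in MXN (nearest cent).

Profit: MXN 162,499.28

Profitable loop is MXN → EUR → HKD → MXN:
MXN 6,848,000.00 ÷ 20.353 = EUR 336,461.46
EUR 336,461.46 × 8.7734 = HKD 2,951,910.93
HKD 2,951,910.93 ÷ 0.42107 = MXN 7,010,499.28
Profit = MXN 7,010,499.28 − MXN 6,848,000.00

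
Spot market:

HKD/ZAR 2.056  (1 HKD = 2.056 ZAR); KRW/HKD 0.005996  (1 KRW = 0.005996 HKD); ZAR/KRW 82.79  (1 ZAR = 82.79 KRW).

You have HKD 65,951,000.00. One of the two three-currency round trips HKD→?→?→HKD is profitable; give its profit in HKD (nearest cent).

Profitable loop is HKD → ZAR → KRW → HKD:
HKD 65,951,000.00 × 2.056 = ZAR 135,595,256.00
ZAR 135,595,256.00 × 82.79 = KRW 11,225,931,244
KRW 11,225,931,244 × 0.005996 = HKD 67,310,683.74
Profit = HKD 67,310,683.74 − HKD 65,951,000.00

Profit: HKD 1,359,683.74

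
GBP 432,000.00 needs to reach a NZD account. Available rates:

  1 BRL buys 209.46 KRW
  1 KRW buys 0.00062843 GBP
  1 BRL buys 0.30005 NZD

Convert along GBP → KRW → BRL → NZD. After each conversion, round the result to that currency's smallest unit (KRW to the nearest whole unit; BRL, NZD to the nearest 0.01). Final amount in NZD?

NZD 984,734.99

GBP 432,000.00 ÷ 0.00062843 = KRW 687,427,398
KRW 687,427,398 ÷ 209.46 = BRL 3,281,902.98
BRL 3,281,902.98 × 0.30005 = NZD 984,734.99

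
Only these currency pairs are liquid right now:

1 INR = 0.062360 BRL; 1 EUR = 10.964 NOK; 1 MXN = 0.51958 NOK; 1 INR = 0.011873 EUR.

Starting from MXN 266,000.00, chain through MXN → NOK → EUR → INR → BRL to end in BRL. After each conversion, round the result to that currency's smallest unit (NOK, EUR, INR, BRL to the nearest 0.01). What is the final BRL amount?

BRL 66,208.01

MXN 266,000.00 × 0.51958 = NOK 138,208.28
NOK 138,208.28 ÷ 10.964 = EUR 12,605.64
EUR 12,605.64 ÷ 0.011873 = INR 1,061,706.39
INR 1,061,706.39 × 0.062360 = BRL 66,208.01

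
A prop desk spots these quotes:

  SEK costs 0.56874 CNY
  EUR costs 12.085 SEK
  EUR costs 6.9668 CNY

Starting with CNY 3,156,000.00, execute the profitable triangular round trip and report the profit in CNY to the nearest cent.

Profit: CNY 42,968.10

Profitable loop is CNY → SEK → EUR → CNY:
CNY 3,156,000.00 ÷ 0.56874 = SEK 5,549,108.56
SEK 5,549,108.56 ÷ 12.085 = EUR 459,173.24
EUR 459,173.24 × 6.9668 = CNY 3,198,968.10
Profit = CNY 3,198,968.10 − CNY 3,156,000.00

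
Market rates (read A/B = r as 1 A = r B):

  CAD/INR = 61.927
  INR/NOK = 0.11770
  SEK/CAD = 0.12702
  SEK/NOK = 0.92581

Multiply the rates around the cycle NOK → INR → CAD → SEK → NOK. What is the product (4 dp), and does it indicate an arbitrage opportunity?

Around NOK → INR → CAD → SEK → NOK: 1 ÷ 0.11770 ÷ 61.927 ÷ 0.12702 × 0.92581 = 0.999984
Product ≈ 1 (deviation 0.002%, within rounding noise).

1.0000 (no arbitrage)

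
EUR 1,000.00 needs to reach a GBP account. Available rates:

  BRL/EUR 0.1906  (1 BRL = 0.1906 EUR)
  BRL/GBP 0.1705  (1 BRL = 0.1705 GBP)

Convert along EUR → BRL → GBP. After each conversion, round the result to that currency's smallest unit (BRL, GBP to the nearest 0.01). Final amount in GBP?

GBP 894.54

EUR 1,000.00 ÷ 0.1906 = BRL 5,246.59
BRL 5,246.59 × 0.1705 = GBP 894.54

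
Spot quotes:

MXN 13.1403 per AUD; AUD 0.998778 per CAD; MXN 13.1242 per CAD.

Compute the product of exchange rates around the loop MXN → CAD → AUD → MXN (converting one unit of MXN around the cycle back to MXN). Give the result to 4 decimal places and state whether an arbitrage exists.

1.0000 (no arbitrage)

Around MXN → CAD → AUD → MXN: 1 ÷ 13.1242 × 0.998778 × 13.1403 = 1.000003
Product ≈ 1 (deviation 0.000%, within rounding noise).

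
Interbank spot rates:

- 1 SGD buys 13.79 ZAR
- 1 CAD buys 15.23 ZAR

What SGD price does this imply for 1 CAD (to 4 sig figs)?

CAD/SGD = 1.104

1 CAD × 15.23 = 15.23 ZAR
15.23 ZAR ÷ 13.79 = 1.10442 SGD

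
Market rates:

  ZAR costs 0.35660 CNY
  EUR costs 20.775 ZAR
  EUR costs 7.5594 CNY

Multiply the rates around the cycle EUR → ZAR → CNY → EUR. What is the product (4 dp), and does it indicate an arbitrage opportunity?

Around EUR → ZAR → CNY → EUR: 1 × 20.775 × 0.35660 ÷ 7.5594 = 0.980020
Product < 1; profitable direction is EUR → CNY → ZAR → EUR.

0.9800 (arbitrage exists)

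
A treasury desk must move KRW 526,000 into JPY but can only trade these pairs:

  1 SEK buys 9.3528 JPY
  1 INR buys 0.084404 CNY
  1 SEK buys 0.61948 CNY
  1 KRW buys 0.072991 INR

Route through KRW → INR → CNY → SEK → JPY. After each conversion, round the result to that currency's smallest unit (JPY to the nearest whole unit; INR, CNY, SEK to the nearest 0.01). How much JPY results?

JPY 48,925

KRW 526,000 × 0.072991 = INR 38,393.27
INR 38,393.27 × 0.084404 = CNY 3,240.55
CNY 3,240.55 ÷ 0.61948 = SEK 5,231.08
SEK 5,231.08 × 9.3528 = JPY 48,925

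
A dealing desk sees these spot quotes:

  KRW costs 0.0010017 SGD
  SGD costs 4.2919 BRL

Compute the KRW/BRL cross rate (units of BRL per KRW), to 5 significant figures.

KRW/BRL = 0.0042992

1 KRW × 0.0010017 = 0.0010017 SGD
0.0010017 SGD × 4.2919 = 0.0042992 BRL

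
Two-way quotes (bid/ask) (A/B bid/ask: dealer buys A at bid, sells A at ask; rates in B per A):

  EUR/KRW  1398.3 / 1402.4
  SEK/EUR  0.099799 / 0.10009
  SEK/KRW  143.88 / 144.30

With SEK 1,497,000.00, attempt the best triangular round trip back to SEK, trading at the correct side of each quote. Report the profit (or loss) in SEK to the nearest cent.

Best loop SEK → KRW → EUR → SEK:
SEK 1,497,000.00 × 143.88 (sell SEK at bid) = KRW 215,388,360
KRW 215,388,360 ÷ 1402.4 (buy EUR at ask) = EUR 153,585.54
EUR 153,585.54 ÷ 0.10009 (buy SEK at ask) = SEK 1,534,474.36

Net profit: SEK 37,474.36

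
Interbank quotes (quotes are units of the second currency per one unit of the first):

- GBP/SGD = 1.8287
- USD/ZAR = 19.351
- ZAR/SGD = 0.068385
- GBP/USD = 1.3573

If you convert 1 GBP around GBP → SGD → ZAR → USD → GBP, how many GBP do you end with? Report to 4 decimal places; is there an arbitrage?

1.0181 (arbitrage exists)

Around GBP → SGD → ZAR → USD → GBP: 1 × 1.8287 ÷ 0.068385 ÷ 19.351 ÷ 1.3573 = 1.018128
Product > 1; profitable direction is GBP → SGD → ZAR → USD → GBP.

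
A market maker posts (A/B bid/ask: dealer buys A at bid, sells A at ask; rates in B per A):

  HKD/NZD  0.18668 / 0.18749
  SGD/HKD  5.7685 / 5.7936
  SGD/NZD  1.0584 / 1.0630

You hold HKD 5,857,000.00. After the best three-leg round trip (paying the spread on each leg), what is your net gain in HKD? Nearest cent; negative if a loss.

Net profit: HKD 76,386.63

Best loop HKD → NZD → SGD → HKD:
HKD 5,857,000.00 × 0.18668 (sell HKD at bid) = NZD 1,093,384.76
NZD 1,093,384.76 ÷ 1.0630 (buy SGD at ask) = SGD 1,028,583.97
SGD 1,028,583.97 × 5.7685 (sell SGD at bid) = HKD 5,933,386.63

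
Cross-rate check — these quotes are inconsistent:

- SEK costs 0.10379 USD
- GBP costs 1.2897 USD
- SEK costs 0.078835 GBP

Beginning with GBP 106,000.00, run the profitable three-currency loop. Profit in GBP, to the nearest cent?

Profitable loop is GBP → SEK → USD → GBP:
GBP 106,000.00 ÷ 0.078835 = SEK 1,344,580.45
SEK 1,344,580.45 × 0.10379 = USD 139,554.01
USD 139,554.01 ÷ 1.2897 = GBP 108,206.56
Profit = GBP 108,206.56 − GBP 106,000.00

Profit: GBP 2,206.56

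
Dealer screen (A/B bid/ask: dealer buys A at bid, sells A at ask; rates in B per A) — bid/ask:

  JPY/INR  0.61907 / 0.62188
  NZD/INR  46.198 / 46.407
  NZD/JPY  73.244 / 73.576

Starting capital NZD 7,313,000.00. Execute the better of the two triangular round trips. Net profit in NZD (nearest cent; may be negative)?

Best loop NZD → INR → JPY → NZD:
NZD 7,313,000.00 × 46.198 (sell NZD at bid) = INR 337,845,974.00
INR 337,845,974.00 ÷ 0.62188 (buy JPY at ask) = JPY 543,265,540
JPY 543,265,540 ÷ 73.576 (buy NZD at ask) = NZD 7,383,733.01

Net profit: NZD 70,733.01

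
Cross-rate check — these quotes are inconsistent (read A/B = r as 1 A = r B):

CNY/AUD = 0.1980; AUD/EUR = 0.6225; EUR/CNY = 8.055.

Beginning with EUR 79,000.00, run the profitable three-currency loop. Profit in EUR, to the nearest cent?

Profitable loop is EUR → AUD → CNY → EUR:
EUR 79,000.00 ÷ 0.6225 = AUD 126,907.63
AUD 126,907.63 ÷ 0.1980 = CNY 640,947.63
CNY 640,947.63 ÷ 8.055 = EUR 79,571.40
Profit = EUR 79,571.40 − EUR 79,000.00

Profit: EUR 571.40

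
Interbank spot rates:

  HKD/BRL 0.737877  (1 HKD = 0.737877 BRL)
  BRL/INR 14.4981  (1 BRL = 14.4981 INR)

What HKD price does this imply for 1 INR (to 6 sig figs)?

INR/HKD = 0.0934770

1 INR ÷ 14.4981 = 0.0689746 BRL
0.0689746 BRL ÷ 0.737877 = 0.093477 HKD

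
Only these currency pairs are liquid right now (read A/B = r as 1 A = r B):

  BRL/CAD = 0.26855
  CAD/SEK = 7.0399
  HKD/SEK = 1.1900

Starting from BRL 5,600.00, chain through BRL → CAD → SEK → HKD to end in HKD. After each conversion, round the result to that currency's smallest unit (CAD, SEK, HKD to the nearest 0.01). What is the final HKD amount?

HKD 8,896.77

BRL 5,600.00 × 0.26855 = CAD 1,503.88
CAD 1,503.88 × 7.0399 = SEK 10,587.16
SEK 10,587.16 ÷ 1.1900 = HKD 8,896.77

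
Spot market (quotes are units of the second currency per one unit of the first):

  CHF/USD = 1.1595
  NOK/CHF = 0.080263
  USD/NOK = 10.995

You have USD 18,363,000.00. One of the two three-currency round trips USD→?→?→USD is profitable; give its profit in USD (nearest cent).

Profit: USD 426,923.38

Profitable loop is USD → NOK → CHF → USD:
USD 18,363,000.00 × 10.995 = NOK 201,901,185.00
NOK 201,901,185.00 × 0.080263 = CHF 16,205,194.81
CHF 16,205,194.81 × 1.1595 = USD 18,789,923.38
Profit = USD 18,789,923.38 − USD 18,363,000.00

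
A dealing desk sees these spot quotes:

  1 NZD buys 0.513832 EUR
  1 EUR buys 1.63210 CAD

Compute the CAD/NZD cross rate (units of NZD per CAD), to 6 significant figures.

CAD/NZD = 1.19243

1 CAD ÷ 1.63210 = 0.612708 EUR
0.612708 EUR ÷ 0.513832 = 1.19243 NZD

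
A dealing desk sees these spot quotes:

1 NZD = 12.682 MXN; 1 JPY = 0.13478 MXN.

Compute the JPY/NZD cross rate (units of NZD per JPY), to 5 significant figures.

JPY/NZD = 0.010628

1 JPY × 0.13478 = 0.13478 MXN
0.13478 MXN ÷ 12.682 = 0.0106277 NZD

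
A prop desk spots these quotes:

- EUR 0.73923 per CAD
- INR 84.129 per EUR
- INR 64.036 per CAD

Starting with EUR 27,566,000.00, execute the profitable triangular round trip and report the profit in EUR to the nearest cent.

Profitable loop is EUR → CAD → INR → EUR:
EUR 27,566,000.00 ÷ 0.73923 = CAD 37,290,153.27
CAD 37,290,153.27 × 64.036 = INR 2,387,912,254.64
INR 2,387,912,254.64 ÷ 84.129 = EUR 28,383,937.22
Profit = EUR 28,383,937.22 − EUR 27,566,000.00

Profit: EUR 817,937.22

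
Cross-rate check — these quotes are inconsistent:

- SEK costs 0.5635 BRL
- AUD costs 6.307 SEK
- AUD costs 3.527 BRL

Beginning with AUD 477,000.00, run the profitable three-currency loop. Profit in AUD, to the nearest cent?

Profitable loop is AUD → SEK → BRL → AUD:
AUD 477,000.00 × 6.307 = SEK 3,008,439.00
SEK 3,008,439.00 × 0.5635 = BRL 1,695,255.38
BRL 1,695,255.38 ÷ 3.527 = AUD 480,650.80
Profit = AUD 480,650.80 − AUD 477,000.00

Profit: AUD 3,650.80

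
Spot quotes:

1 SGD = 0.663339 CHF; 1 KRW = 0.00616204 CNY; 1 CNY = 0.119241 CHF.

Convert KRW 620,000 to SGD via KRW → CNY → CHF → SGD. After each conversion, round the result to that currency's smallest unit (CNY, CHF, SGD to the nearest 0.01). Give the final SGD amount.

KRW 620,000 × 0.00616204 = CNY 3,820.46
CNY 3,820.46 × 0.119241 = CHF 455.56
CHF 455.56 ÷ 0.663339 = SGD 686.77

SGD 686.77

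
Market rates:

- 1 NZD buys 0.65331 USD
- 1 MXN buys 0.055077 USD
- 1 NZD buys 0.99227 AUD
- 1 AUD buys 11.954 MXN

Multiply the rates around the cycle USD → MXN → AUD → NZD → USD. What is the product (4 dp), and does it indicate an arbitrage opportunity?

1.0000 (no arbitrage)

Around USD → MXN → AUD → NZD → USD: 1 ÷ 0.055077 ÷ 11.954 ÷ 0.99227 × 0.65331 = 1.000014
Product ≈ 1 (deviation 0.001%, within rounding noise).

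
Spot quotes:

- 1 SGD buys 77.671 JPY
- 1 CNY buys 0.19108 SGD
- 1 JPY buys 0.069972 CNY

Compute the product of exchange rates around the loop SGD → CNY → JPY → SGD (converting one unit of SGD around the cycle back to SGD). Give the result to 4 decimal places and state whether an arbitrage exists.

0.9629 (arbitrage exists)

Around SGD → CNY → JPY → SGD: 1 ÷ 0.19108 ÷ 0.069972 ÷ 77.671 = 0.962945
Product < 1; profitable direction is SGD → JPY → CNY → SGD.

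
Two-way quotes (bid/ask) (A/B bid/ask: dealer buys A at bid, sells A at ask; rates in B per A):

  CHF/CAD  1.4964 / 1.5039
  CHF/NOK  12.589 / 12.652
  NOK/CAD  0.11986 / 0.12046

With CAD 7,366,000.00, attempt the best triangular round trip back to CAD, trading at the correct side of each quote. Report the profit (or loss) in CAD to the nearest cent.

Best loop CAD → CHF → NOK → CAD:
CAD 7,366,000.00 ÷ 1.5039 (buy CHF at ask) = CHF 4,897,932.04
CHF 4,897,932.04 × 12.589 (sell CHF at bid) = NOK 61,660,066.49
NOK 61,660,066.49 × 0.11986 (sell NOK at bid) = CAD 7,390,575.57

Net profit: CAD 24,575.57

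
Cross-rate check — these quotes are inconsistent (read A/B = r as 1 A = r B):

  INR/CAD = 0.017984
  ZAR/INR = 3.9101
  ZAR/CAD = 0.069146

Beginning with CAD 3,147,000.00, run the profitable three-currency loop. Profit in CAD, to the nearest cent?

Profitable loop is CAD → ZAR → INR → CAD:
CAD 3,147,000.00 ÷ 0.069146 = ZAR 45,512,394.06
ZAR 45,512,394.06 × 3.9101 = INR 177,958,012.03
INR 177,958,012.03 × 0.017984 = CAD 3,200,396.89
Profit = CAD 3,200,396.89 − CAD 3,147,000.00

Profit: CAD 53,396.89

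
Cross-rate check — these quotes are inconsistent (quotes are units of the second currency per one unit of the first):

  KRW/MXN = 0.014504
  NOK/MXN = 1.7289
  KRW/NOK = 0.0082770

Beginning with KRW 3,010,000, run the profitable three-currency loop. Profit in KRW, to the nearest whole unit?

Profit: KRW 40,784

Profitable loop is KRW → MXN → NOK → KRW:
KRW 3,010,000 × 0.014504 = MXN 43,657.04
MXN 43,657.04 ÷ 1.7289 = NOK 25,251.34
NOK 25,251.34 ÷ 0.0082770 = KRW 3,050,784
Profit = KRW 3,050,784 − KRW 3,010,000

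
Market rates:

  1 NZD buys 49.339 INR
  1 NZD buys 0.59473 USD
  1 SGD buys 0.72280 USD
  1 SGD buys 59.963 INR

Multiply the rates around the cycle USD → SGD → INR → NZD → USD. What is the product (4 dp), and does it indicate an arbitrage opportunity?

Around USD → SGD → INR → NZD → USD: 1 ÷ 0.72280 × 59.963 ÷ 49.339 × 0.59473 = 0.999988
Product ≈ 1 (deviation 0.001%, within rounding noise).

1.0000 (no arbitrage)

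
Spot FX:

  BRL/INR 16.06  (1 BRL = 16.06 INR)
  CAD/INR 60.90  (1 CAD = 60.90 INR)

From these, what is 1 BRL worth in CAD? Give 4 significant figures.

BRL/CAD = 0.2637

1 BRL × 16.06 = 16.06 INR
16.06 INR ÷ 60.90 = 0.263711 CAD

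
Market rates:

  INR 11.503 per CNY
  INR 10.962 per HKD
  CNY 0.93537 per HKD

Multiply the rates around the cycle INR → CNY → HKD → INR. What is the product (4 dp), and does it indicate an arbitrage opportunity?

Around INR → CNY → HKD → INR: 1 ÷ 11.503 ÷ 0.93537 × 10.962 = 1.018815
Product > 1; profitable direction is INR → CNY → HKD → INR.

1.0188 (arbitrage exists)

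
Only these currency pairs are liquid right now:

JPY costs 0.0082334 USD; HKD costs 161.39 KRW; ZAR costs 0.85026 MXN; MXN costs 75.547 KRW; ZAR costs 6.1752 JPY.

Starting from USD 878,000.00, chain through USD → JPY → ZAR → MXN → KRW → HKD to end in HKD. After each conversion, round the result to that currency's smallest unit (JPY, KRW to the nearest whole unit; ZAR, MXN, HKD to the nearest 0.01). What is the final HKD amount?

USD 878,000.00 ÷ 0.0082334 = JPY 106,638,813
JPY 106,638,813 ÷ 6.1752 = ZAR 17,268,884.08
ZAR 17,268,884.08 × 0.85026 = MXN 14,683,041.38
MXN 14,683,041.38 × 75.547 = KRW 1,109,259,727
KRW 1,109,259,727 ÷ 161.39 = HKD 6,873,162.69

HKD 6,873,162.69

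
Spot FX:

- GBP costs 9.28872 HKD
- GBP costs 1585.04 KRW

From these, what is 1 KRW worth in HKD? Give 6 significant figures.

1 KRW ÷ 1585.04 = 0.000630899 GBP
0.000630899 GBP × 9.28872 = 0.00586024 HKD

KRW/HKD = 0.00586024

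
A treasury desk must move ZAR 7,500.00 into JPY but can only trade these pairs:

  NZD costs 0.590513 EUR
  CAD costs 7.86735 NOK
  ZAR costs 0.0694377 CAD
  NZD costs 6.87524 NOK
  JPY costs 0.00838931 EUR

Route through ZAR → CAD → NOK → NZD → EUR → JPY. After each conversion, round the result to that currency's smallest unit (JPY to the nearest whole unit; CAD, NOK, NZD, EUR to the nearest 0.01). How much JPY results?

JPY 41,946

ZAR 7,500.00 × 0.0694377 = CAD 520.78
CAD 520.78 × 7.86735 = NOK 4,097.16
NOK 4,097.16 ÷ 6.87524 = NZD 595.93
NZD 595.93 × 0.590513 = EUR 351.90
EUR 351.90 ÷ 0.00838931 = JPY 41,946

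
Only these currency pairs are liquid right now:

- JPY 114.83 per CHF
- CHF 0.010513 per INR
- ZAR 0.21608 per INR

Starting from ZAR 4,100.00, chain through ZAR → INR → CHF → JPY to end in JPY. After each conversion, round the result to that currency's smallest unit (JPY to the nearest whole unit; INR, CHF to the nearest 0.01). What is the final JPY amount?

JPY 22,906

ZAR 4,100.00 ÷ 0.21608 = INR 18,974.45
INR 18,974.45 × 0.010513 = CHF 199.48
CHF 199.48 × 114.83 = JPY 22,906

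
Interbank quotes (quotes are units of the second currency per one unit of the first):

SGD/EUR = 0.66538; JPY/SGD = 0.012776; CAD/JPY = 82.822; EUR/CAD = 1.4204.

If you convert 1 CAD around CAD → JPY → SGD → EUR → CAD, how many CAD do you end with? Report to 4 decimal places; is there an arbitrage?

1.0000 (no arbitrage)

Around CAD → JPY → SGD → EUR → CAD: 1 × 82.822 × 0.012776 × 0.66538 × 1.4204 = 1.000048
Product ≈ 1 (deviation 0.005%, within rounding noise).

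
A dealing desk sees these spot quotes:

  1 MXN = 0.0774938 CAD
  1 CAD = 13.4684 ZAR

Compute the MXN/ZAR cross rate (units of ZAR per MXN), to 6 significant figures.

1 MXN × 0.0774938 = 0.0774938 CAD
0.0774938 CAD × 13.4684 = 1.04372 ZAR

MXN/ZAR = 1.04372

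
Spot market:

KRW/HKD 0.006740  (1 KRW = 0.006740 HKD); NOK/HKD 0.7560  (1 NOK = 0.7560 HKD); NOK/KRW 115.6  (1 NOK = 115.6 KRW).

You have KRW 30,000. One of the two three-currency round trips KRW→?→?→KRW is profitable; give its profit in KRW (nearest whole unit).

Profit: KRW 918

Profitable loop is KRW → HKD → NOK → KRW:
KRW 30,000 × 0.006740 = HKD 202.20
HKD 202.20 ÷ 0.7560 = NOK 267.46
NOK 267.46 × 115.6 = KRW 30,918
Profit = KRW 30,918 − KRW 30,000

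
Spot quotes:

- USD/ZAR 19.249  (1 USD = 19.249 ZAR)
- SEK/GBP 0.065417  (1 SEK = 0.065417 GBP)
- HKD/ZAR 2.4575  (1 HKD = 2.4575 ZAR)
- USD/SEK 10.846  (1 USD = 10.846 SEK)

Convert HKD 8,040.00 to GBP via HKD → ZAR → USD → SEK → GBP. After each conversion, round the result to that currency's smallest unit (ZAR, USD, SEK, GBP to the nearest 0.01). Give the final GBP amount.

GBP 728.29

HKD 8,040.00 × 2.4575 = ZAR 19,758.30
ZAR 19,758.30 ÷ 19.249 = USD 1,026.46
USD 1,026.46 × 10.846 = SEK 11,132.99
SEK 11,132.99 × 0.065417 = GBP 728.29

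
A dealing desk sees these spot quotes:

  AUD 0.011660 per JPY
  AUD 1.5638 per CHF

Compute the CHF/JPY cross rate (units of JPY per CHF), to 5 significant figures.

1 CHF × 1.5638 = 1.5638 AUD
1.5638 AUD ÷ 0.011660 = 134.117 JPY

CHF/JPY = 134.12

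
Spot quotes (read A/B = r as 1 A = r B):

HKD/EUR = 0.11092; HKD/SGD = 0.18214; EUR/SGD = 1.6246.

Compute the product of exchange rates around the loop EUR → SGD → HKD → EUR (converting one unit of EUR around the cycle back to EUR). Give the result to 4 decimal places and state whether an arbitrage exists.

Around EUR → SGD → HKD → EUR: 1 × 1.6246 ÷ 0.18214 × 0.11092 = 0.989352
Product < 1; profitable direction is EUR → HKD → SGD → EUR.

0.9894 (arbitrage exists)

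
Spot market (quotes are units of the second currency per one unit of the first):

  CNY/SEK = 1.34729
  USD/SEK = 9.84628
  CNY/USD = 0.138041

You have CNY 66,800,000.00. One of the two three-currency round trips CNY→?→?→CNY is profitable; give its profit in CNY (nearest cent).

Profitable loop is CNY → USD → SEK → CNY:
CNY 66,800,000.00 × 0.138041 = USD 9,221,138.80
USD 9,221,138.80 × 9.84628 = SEK 90,793,914.54
SEK 90,793,914.54 ÷ 1.34729 = CNY 67,390,030.76
Profit = CNY 67,390,030.76 − CNY 66,800,000.00

Profit: CNY 590,030.76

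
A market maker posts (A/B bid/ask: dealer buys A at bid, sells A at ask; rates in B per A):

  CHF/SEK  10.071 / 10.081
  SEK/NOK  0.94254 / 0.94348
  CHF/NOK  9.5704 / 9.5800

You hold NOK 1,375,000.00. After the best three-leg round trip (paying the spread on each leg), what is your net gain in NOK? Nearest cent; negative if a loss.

Net profit: NOK 8,555.15

Best loop NOK → SEK → CHF → NOK:
NOK 1,375,000.00 ÷ 0.94348 (buy SEK at ask) = SEK 1,457,370.59
SEK 1,457,370.59 ÷ 10.081 (buy CHF at ask) = CHF 144,566.07
CHF 144,566.07 × 9.5704 (sell CHF at bid) = NOK 1,383,555.15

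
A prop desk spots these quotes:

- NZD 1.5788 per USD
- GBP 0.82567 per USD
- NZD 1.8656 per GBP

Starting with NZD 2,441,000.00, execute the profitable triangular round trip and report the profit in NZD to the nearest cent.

Profitable loop is NZD → GBP → USD → NZD:
NZD 2,441,000.00 ÷ 1.8656 = GBP 1,308,426.24
GBP 1,308,426.24 ÷ 0.82567 = USD 1,584,684.25
USD 1,584,684.25 × 1.5788 = NZD 2,501,899.49
Profit = NZD 2,501,899.49 − NZD 2,441,000.00

Profit: NZD 60,899.49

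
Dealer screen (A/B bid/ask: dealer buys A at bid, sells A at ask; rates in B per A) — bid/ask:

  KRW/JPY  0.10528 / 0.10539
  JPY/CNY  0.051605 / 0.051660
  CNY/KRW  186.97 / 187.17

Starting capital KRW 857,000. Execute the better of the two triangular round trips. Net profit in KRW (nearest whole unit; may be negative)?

Net profit: KRW 13,543

Best loop KRW → JPY → CNY → KRW:
KRW 857,000 × 0.10528 (sell KRW at bid) = JPY 90,225
JPY 90,225 × 0.051605 (sell JPY at bid) = CNY 4,656.06
CNY 4,656.06 × 186.97 (sell CNY at bid) = KRW 870,543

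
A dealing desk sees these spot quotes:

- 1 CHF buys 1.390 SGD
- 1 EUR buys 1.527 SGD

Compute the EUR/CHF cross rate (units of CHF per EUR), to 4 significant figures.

1 EUR × 1.527 = 1.527 SGD
1.527 SGD ÷ 1.390 = 1.09856 CHF

EUR/CHF = 1.099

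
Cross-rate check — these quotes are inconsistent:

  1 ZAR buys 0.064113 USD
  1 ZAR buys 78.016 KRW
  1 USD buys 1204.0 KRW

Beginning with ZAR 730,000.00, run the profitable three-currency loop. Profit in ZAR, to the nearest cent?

Profitable loop is ZAR → KRW → USD → ZAR:
ZAR 730,000.00 × 78.016 = KRW 56,951,680
KRW 56,951,680 ÷ 1204.0 = USD 47,302.06
USD 47,302.06 ÷ 0.064113 = ZAR 737,792.02
Profit = ZAR 737,792.02 − ZAR 730,000.00

Profit: ZAR 7,792.02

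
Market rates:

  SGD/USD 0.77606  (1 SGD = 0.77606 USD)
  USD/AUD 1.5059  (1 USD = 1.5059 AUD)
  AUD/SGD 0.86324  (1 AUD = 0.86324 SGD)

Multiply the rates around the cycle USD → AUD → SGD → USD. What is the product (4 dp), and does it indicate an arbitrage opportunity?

Around USD → AUD → SGD → USD: 1 × 1.5059 × 0.86324 × 0.77606 = 1.008842
Product > 1; profitable direction is USD → AUD → SGD → USD.

1.0088 (arbitrage exists)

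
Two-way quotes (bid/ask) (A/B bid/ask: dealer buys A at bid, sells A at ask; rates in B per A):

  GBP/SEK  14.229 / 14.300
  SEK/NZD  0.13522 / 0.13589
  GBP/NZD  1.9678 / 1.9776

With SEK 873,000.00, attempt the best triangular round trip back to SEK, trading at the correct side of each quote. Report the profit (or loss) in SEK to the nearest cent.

Best loop SEK → GBP → NZD → SEK:
SEK 873,000.00 ÷ 14.300 (buy GBP at ask) = GBP 61,048.95
GBP 61,048.95 × 1.9678 (sell GBP at bid) = NZD 120,132.13
NZD 120,132.13 ÷ 0.13589 (buy SEK at ask) = SEK 884,039.49

Net profit: SEK 11,039.49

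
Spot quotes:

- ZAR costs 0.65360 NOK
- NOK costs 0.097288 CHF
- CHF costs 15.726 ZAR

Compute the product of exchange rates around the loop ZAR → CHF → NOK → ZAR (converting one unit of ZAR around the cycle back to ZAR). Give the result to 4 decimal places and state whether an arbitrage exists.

1.0000 (no arbitrage)

Around ZAR → CHF → NOK → ZAR: 1 ÷ 15.726 ÷ 0.097288 ÷ 0.65360 = 1.000024
Product ≈ 1 (deviation 0.002%, within rounding noise).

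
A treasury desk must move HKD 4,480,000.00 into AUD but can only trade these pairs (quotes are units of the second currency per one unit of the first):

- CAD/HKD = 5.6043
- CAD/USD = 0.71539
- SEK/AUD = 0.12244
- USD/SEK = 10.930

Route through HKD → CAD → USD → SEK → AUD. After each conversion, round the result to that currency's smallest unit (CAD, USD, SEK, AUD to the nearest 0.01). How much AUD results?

HKD 4,480,000.00 ÷ 5.6043 = CAD 799,386.19
CAD 799,386.19 × 0.71539 = USD 571,872.89
USD 571,872.89 × 10.930 = SEK 6,250,570.69
SEK 6,250,570.69 × 0.12244 = AUD 765,319.88

AUD 765,319.88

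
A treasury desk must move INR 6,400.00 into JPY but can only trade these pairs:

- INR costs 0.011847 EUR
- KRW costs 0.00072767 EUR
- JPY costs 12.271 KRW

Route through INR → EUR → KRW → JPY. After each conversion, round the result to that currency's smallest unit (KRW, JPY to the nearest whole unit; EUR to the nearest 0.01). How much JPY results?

INR 6,400.00 × 0.011847 = EUR 75.82
EUR 75.82 ÷ 0.00072767 = KRW 104,196
KRW 104,196 ÷ 12.271 = JPY 8,491

JPY 8,491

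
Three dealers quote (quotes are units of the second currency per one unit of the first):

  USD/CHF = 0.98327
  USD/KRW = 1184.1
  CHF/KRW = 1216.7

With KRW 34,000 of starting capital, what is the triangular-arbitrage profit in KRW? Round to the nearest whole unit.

Profit: KRW 352

Profitable loop is KRW → USD → CHF → KRW:
KRW 34,000 ÷ 1184.1 = USD 28.71
USD 28.71 × 0.98327 = CHF 28.23
CHF 28.23 × 1216.7 = KRW 34,352
Profit = KRW 34,352 − KRW 34,000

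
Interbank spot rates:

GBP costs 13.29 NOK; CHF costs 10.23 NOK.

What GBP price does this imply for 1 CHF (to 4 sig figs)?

1 CHF × 10.23 = 10.23 NOK
10.23 NOK ÷ 13.29 = 0.769752 GBP

CHF/GBP = 0.7698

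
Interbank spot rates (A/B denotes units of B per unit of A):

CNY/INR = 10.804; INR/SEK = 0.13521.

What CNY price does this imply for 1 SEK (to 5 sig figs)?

1 SEK ÷ 0.13521 = 7.3959 INR
7.3959 INR ÷ 10.804 = 0.684552 CNY

SEK/CNY = 0.68455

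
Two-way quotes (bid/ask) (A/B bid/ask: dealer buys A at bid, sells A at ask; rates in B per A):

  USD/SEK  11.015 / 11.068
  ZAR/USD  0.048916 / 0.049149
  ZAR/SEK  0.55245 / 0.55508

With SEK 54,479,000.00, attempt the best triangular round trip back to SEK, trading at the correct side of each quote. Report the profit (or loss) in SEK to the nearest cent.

Best loop SEK → USD → ZAR → SEK:
SEK 54,479,000.00 ÷ 11.068 (buy USD at ask) = USD 4,922,208.17
USD 4,922,208.17 ÷ 0.049149 (buy ZAR at ask) = ZAR 100,148,694.13
ZAR 100,148,694.13 × 0.55245 (sell ZAR at bid) = SEK 55,327,146.07

Net profit: SEK 848,146.07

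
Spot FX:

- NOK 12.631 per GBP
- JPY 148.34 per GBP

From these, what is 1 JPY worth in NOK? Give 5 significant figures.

JPY/NOK = 0.085149

1 JPY ÷ 148.34 = 0.00674127 GBP
0.00674127 GBP × 12.631 = 0.085149 NOK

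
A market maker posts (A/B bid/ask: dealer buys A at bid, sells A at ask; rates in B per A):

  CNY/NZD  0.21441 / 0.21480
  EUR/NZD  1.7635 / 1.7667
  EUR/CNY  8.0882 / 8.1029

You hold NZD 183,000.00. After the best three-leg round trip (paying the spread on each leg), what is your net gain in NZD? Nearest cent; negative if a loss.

Best loop NZD → CNY → EUR → NZD:
NZD 183,000.00 ÷ 0.21480 (buy CNY at ask) = CNY 851,955.31
CNY 851,955.31 ÷ 8.1029 (buy EUR at ask) = EUR 105,142.02
EUR 105,142.02 × 1.7635 (sell EUR at bid) = NZD 185,417.96

Net profit: NZD 2,417.96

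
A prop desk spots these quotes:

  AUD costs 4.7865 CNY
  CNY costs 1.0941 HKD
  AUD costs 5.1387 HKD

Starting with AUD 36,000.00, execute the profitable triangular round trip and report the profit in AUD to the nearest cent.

Profit: AUD 688.02

Profitable loop is AUD → CNY → HKD → AUD:
AUD 36,000.00 × 4.7865 = CNY 172,314.00
CNY 172,314.00 × 1.0941 = HKD 188,528.75
HKD 188,528.75 ÷ 5.1387 = AUD 36,688.02
Profit = AUD 36,688.02 − AUD 36,000.00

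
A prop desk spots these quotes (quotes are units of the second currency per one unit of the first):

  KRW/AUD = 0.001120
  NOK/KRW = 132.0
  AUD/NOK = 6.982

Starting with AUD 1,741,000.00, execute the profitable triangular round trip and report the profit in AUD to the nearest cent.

Profit: AUD 56,093.07

Profitable loop is AUD → NOK → KRW → AUD:
AUD 1,741,000.00 × 6.982 = NOK 12,155,662.00
NOK 12,155,662.00 × 132.0 = KRW 1,604,547,384
KRW 1,604,547,384 × 0.001120 = AUD 1,797,093.07
Profit = AUD 1,797,093.07 − AUD 1,741,000.00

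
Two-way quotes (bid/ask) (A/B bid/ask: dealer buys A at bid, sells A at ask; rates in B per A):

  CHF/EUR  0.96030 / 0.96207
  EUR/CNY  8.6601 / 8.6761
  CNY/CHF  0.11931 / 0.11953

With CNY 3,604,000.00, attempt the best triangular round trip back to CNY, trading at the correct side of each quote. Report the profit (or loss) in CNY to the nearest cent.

Net profit: CNY 8,240.37

Best loop CNY → EUR → CHF → CNY:
CNY 3,604,000.00 ÷ 8.6761 (buy EUR at ask) = EUR 415,394.01
EUR 415,394.01 ÷ 0.96207 (buy CHF at ask) = CHF 431,771.09
CHF 431,771.09 ÷ 0.11953 (buy CNY at ask) = CNY 3,612,240.37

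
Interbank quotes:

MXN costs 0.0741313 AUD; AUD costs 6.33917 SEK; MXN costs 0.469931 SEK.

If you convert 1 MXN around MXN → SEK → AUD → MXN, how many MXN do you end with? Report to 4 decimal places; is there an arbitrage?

Around MXN → SEK → AUD → MXN: 1 × 0.469931 ÷ 6.33917 ÷ 0.0741313 = 1.000000
Product ≈ 1 (deviation 0.000%, within rounding noise).

1.0000 (no arbitrage)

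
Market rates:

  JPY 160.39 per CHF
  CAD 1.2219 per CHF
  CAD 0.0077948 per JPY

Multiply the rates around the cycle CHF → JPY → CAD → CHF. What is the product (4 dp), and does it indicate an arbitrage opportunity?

1.0232 (arbitrage exists)

Around CHF → JPY → CAD → CHF: 1 × 160.39 × 0.0077948 ÷ 1.2219 = 1.023167
Product > 1; profitable direction is CHF → JPY → CAD → CHF.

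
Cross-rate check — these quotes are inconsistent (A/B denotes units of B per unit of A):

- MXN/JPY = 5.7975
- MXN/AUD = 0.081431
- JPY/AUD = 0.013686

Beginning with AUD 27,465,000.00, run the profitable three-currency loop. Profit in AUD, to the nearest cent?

Profit: AUD 722,209.18

Profitable loop is AUD → JPY → MXN → AUD:
AUD 27,465,000.00 ÷ 0.013686 = JPY 2,006,795,265
JPY 2,006,795,265 ÷ 5.7975 = MXN 346,148,385.55
MXN 346,148,385.55 × 0.081431 = AUD 28,187,209.18
Profit = AUD 28,187,209.18 − AUD 27,465,000.00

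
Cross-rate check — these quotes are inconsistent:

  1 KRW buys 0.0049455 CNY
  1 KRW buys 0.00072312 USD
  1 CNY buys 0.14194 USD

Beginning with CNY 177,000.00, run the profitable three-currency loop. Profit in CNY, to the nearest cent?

Profit: CNY 5,334.41

Profitable loop is CNY → KRW → USD → CNY:
CNY 177,000.00 ÷ 0.0049455 = KRW 35,790,112
KRW 35,790,112 × 0.00072312 = USD 25,880.55
USD 25,880.55 ÷ 0.14194 = CNY 182,334.41
Profit = CNY 182,334.41 − CNY 177,000.00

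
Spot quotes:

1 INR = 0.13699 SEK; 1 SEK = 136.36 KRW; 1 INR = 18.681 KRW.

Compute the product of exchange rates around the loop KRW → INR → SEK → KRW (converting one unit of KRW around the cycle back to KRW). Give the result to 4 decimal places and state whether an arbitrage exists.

0.9999 (no arbitrage)

Around KRW → INR → SEK → KRW: 1 ÷ 18.681 × 0.13699 × 136.36 = 0.999944
Product ≈ 1 (deviation 0.006%, within rounding noise).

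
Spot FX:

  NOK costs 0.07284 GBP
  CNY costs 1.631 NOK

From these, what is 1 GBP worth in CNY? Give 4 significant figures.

1 GBP ÷ 0.07284 = 13.7287 NOK
13.7287 NOK ÷ 1.631 = 8.41736 CNY

GBP/CNY = 8.417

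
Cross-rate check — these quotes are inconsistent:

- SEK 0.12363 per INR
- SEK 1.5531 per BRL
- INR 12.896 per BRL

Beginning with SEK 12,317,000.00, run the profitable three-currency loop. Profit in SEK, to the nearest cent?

Profit: SEK 326,997.91

Profitable loop is SEK → BRL → INR → SEK:
SEK 12,317,000.00 ÷ 1.5531 = BRL 7,930,590.43
BRL 7,930,590.43 × 12.896 = INR 102,272,894.21
INR 102,272,894.21 × 0.12363 = SEK 12,643,997.91
Profit = SEK 12,643,997.91 − SEK 12,317,000.00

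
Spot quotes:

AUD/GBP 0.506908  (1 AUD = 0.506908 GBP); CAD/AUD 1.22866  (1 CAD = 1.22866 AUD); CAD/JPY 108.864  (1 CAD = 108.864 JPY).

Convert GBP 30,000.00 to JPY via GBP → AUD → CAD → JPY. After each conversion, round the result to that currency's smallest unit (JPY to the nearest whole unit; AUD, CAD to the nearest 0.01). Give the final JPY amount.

GBP 30,000.00 ÷ 0.506908 = AUD 59,182.34
AUD 59,182.34 ÷ 1.22866 = CAD 48,168.20
CAD 48,168.20 × 108.864 = JPY 5,243,783

JPY 5,243,783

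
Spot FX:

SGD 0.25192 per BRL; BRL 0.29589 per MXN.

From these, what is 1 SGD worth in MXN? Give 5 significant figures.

1 SGD ÷ 0.25192 = 3.96951 BRL
3.96951 BRL ÷ 0.29589 = 13.4155 MXN

SGD/MXN = 13.416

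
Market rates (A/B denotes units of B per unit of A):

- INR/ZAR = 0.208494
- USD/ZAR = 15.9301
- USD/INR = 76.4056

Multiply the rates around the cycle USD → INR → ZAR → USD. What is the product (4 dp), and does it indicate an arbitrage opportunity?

1.0000 (no arbitrage)

Around USD → INR → ZAR → USD: 1 × 76.4056 × 0.208494 ÷ 15.9301 = 1.000001
Product ≈ 1 (deviation 0.000%, within rounding noise).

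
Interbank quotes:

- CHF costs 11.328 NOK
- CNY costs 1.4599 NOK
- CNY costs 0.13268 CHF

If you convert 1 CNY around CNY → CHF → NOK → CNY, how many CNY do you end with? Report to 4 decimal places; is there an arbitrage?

1.0295 (arbitrage exists)

Around CNY → CHF → NOK → CNY: 1 × 0.13268 × 11.328 ÷ 1.4599 = 1.029522
Product > 1; profitable direction is CNY → CHF → NOK → CNY.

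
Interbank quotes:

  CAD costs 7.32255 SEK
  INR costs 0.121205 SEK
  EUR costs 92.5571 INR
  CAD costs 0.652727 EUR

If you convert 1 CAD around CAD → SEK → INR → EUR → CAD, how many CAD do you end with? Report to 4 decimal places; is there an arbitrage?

1.0000 (no arbitrage)

Around CAD → SEK → INR → EUR → CAD: 1 × 7.32255 ÷ 0.121205 ÷ 92.5571 ÷ 0.652727 = 1.000001
Product ≈ 1 (deviation 0.000%, within rounding noise).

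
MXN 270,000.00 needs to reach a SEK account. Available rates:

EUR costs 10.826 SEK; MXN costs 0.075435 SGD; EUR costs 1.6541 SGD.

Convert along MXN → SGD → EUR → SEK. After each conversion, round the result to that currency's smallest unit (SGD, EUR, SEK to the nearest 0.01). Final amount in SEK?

MXN 270,000.00 × 0.075435 = SGD 20,367.45
SGD 20,367.45 ÷ 1.6541 = EUR 12,313.31
EUR 12,313.31 × 10.826 = SEK 133,303.89

SEK 133,303.89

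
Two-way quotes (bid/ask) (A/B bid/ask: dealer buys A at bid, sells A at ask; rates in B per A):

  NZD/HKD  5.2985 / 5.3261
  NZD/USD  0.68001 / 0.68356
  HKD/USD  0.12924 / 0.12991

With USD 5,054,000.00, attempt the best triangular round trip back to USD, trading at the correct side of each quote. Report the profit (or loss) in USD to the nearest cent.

Net profit: USD 9,006.49

Best loop USD → NZD → HKD → USD:
USD 5,054,000.00 ÷ 0.68356 (buy NZD at ask) = NZD 7,393,645.03
NZD 7,393,645.03 × 5.2985 (sell NZD at bid) = HKD 39,175,228.22
HKD 39,175,228.22 × 0.12924 (sell HKD at bid) = USD 5,063,006.49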